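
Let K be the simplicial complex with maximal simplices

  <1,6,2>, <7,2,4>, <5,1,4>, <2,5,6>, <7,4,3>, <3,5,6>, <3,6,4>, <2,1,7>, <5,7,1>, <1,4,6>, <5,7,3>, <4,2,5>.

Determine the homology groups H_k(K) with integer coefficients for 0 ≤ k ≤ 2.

H_0 ≅ Z,  H_1 ≅ Z/2,  H_2 = 0.

Take the total order 1 < 2 < 3 < 4 < 5 < 6 < 7 on the vertex set. Then K (dimension 2) consists of the simplices:

  0-simplices (7): [1], [2], [3], [4], [5], [6], [7]
  1-simplices (18): [1,2], [1,4], [1,5], [1,6], [1,7], [2,4], [2,5], [2,6], [2,7], [3,4], [3,5], [3,6], [3,7], [4,5], [4,6], [4,7], [5,6], [5,7]
  2-simplices (12): [1,2,6], [1,2,7], [1,4,5], [1,4,6], [1,5,7], [2,4,5], [2,4,7], [2,5,6], [3,4,6], [3,4,7], [3,5,6], [3,5,7]

giving chain groups C_0 ≅ Z^7, C_1 ≅ Z^18, C_2 ≅ Z^12.

∂_1: C_1 → C_0 maps an edge to its endpoints' difference, ∂[p,q] = q − p.
The resulting 7×18 matrix has rank 6, and its Smith normal form has invariant factors (1,1,1,1,1,1).

∂_2: C_2 → C_1 sends each 2-simplex [p,q,r] to [q,r] − [p,r] + [p,q]. For instance
  ∂[1,4,5] = [4,5] − [1,5] + [1,4],
  ∂[3,5,7] = [5,7] − [3,7] + [3,5].
As a 18×12 matrix over Z this has rank 12, with invariant factors (1,1,1,1,1,1,1,1,1,1,1,2).

From H_k ≅ ker(∂_k) / im(∂_{k+1}) we obtain:

  H_0: rank C_0 − rank ∂_1 = 7 − 6 = 1, and the invariant factors of ∂_1 are all 1, so H_0 = Z.
  H_1: rank ker ∂_1 − rank ∂_2 = (18 − 6) − 12 = 0, and ∂_2 has invariant factor 2 > 1, so H_1 = Z/2.
  H_2: rank ker ∂_2 − rank ∂_3 = (12 − 12) − 0 = 0, and there is no ∂_3, so H_2 = 0.

As a check, the Euler characteristic is 7 − 18 + 12 = 1, which agrees with 1 − 0 + 0 = 1.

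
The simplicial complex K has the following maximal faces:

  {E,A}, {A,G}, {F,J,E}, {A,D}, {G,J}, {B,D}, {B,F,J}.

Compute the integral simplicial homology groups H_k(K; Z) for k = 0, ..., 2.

H_0 ≅ Z,  H_1 ≅ Z^2,  H_2 = 0.

We work with the vertex ordering A < B < D < E < F < G < J. The simplices of K, each written with vertices in increasing order, are:

  0-simplices (7): A, B, D, E, F, G, J
  1-simplices (10): AD, AE, AG, BD, BF, BJ, EF, EJ, FJ, GJ
  2-simplices (2): BFJ, EFJ

so the chain groups are C_0 ≅ Z^7, C_1 ≅ Z^10, C_2 ≅ Z^2.

∂_1: C_1 → C_0 maps an edge to its endpoints' difference, ∂[p,q] = q − p. For instance
  ∂GJ = J − G.
This gives a 7×10 integer matrix of rank 6; reducing to Smith normal form yields diagonal entries (1,1,1,1,1,1).

Boundary ∂_2: C_2 → C_1 sends each 2-simplex [p,q,r] to [q,r] − [p,r] + [p,q]. For instance
  ∂BFJ = FJ − BJ + BF,
  ∂EFJ = FJ − EJ + EF.
The 10×2 boundary matrix has rank 2 and Smith normal form diag(1,1).

Computing H_k = (kernel of ∂_k) / (image of ∂_{k+1}):

  H_0: rank C_0 − rank ∂_1 = 7 − 6 = 1, and the invariant factors of ∂_1 are all 1, so H_0 ≅ Z.
  H_1: rank ker ∂_1 − rank ∂_2 = (10 − 6) − 2 = 2, and the invariant factors of ∂_2 are all 1, so H_1 ≅ Z^2.
  H_2: rank ker ∂_2 − rank ∂_3 = (2 − 2) − 0 = 0, and there is no ∂_3, so H_2 ≅ 0.

As a check, the Euler characteristic is 7 − 10 + 2 = -1, which agrees with 1 − 2 + 0 = -1.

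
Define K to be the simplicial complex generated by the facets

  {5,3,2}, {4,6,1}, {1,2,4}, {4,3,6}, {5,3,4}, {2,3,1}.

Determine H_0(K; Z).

H_0 = Z.

Fix the vertex order 1 < 2 < 3 < 4 < 5 < 6 and write every simplex with vertices in increasing order. Then dim K = 2 and the simplices of K are:

  0-simplices (6): [1], [2], [3], [4], [5], [6]
  1-simplices (12): [1,2], [1,3], [1,4], [1,6], [2,3], [2,4], [2,5], [3,4], [3,5], [3,6], [4,5], [4,6]
  2-simplices (6): [1,2,3], [1,2,4], [1,4,6], [2,3,5], [3,4,5], [3,4,6]

giving chain groups C_0 ≅ Z^6, C_1 ≅ Z^12, C_2 ≅ Z^6.

Boundary ∂_1: C_1 → C_0 maps an edge to its endpoints' difference, ∂[p,q] = q − p. For instance
  ∂[2,5] = [5] − [2].
The resulting 6×12 matrix has rank 5, and its Smith normal form has invariant factors (1,1,1,1,1).

∂_2: C_2 → C_1 sends each 2-simplex [p,q,r] to [q,r] − [p,r] + [p,q]. For instance
  ∂[3,4,5] = [4,5] − [3,5] + [3,4],
  ∂[1,4,6] = [4,6] − [1,6] + [1,4].
The resulting 12×6 matrix has rank 6, and its Smith normal form has invariant factors (1,1,1,1,1,1).

Reading off H_k = ker ∂_k / im ∂_{k+1}:

  H_0: rank C_0 − rank ∂_1 = 6 − 5 = 1, and the invariant factors of ∂_1 are all 1, so H_0 ≅ Z.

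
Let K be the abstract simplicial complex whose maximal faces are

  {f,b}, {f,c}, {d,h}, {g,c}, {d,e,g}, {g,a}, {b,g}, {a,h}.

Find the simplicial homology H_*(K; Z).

K has 8 vertices, 10 edges, 1 triangle.
rank ∂_0 = 0, rank ∂_1 = 7 ⇒ b_0 = 8 − 0 − 7 = 1; all invariant factors of ∂_1 are 1 so no torsion. So H_0 = Z.
rank ∂_1 = 7, rank ∂_2 = 1 ⇒ b_1 = 10 − 7 − 1 = 2; all invariant factors of ∂_2 are 1 so no torsion. So H_1 = Z^2.
rank ∂_2 = 1, rank ∂_3 = 0 ⇒ b_2 = 1 − 1 − 0 = 0. So H_2 = 0.

H_0 ≅ Z,  H_1 ≅ Z^2,  H_2 = 0.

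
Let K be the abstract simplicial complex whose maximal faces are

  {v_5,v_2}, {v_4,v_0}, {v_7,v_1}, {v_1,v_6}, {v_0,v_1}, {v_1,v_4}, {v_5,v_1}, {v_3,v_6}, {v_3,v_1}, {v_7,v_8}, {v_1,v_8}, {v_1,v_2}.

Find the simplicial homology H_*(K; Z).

We work with the vertex ordering v_0 < v_1 < v_2 < v_3 < v_4 < v_5 < v_6 < v_7 < v_8. The simplices of K, each written with vertices in increasing order, are:

  0-simplices (9): [v_0], [v_1], [v_2], [v_3], [v_4], [v_5], [v_6], [v_7], [v_8]
  1-simplices (12): [v_0,v_1], [v_0,v_4], [v_1,v_2], [v_1,v_3], [v_1,v_4], [v_1,v_5], [v_1,v_6], [v_1,v_7], [v_1,v_8], [v_2,v_5], [v_3,v_6], [v_7,v_8]

so the chain groups are C_0 ≅ Z^9, C_1 ≅ Z^12.

The boundary map ∂_1: C_1 → C_0 maps an edge to its endpoints' difference, ∂[p,q] = q − p. For instance
  ∂[v_1,v_3] = [v_3] − [v_1].
As a 9×12 matrix over Z this has rank 8, with invariant factors (1,1,1,1,1,1,1,1).

Now H_k = ker ∂_k / im ∂_{k+1}, so:

  H_0: rank C_0 − rank ∂_1 = 9 − 8 = 1, and the invariant factors of ∂_1 are all 1, so H_0 = Z.
  H_1: rank ker ∂_1 − rank ∂_2 = (12 − 8) − 0 = 4, and there is no ∂_2, so H_1 = Z^4.

As a check, the Euler characteristic is 9 − 12 = -3, which agrees with 1 − 4 = -3.

H_0 ≅ Z,  H_1 ≅ Z^4.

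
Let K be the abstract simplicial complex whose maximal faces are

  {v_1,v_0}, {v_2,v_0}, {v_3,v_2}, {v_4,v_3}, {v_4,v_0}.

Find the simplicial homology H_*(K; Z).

H_0 ≅ Z,  H_1 ≅ Z.

Order the vertices as v_0 < v_1 < v_2 < v_3 < v_4. Listing each simplex with vertices in this order, K has dimension 1 with simplices:

  0-simplices (5): [v_0], [v_1], [v_2], [v_3], [v_4]
  1-simplices (5): [v_0,v_1], [v_0,v_2], [v_0,v_4], [v_2,v_3], [v_3,v_4]

giving chain groups C_0 ≅ Z^5, C_1 ≅ Z^5.

The boundary map ∂_1: C_1 → C_0 sends each edge [p,q] (with p < q) to q − p. For instance
  ∂[v_0,v_4] = [v_4] − [v_0].
The 5×5 boundary matrix has rank 4 and Smith normal form diag(1,1,1,1).

From H_k ≅ ker(∂_k) / im(∂_{k+1}) we obtain:

  H_0: rank C_0 − rank ∂_1 = 5 − 4 = 1, and the invariant factors of ∂_1 are all 1, so H_0 = Z.
  H_1: rank ker ∂_1 − rank ∂_2 = (5 − 4) − 0 = 1, and there is no ∂_2, so H_1 = Z.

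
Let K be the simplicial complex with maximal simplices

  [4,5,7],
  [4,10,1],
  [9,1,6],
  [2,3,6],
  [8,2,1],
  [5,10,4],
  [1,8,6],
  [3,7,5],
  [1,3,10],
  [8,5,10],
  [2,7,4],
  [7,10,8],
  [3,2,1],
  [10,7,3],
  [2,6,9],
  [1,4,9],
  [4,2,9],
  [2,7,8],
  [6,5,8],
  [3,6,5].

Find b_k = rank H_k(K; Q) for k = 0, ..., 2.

K has 10 vertices, 30 edges, 20 triangles.
rank ∂_0 = 0, rank ∂_1 = 9 ⇒ b_0 = 10 − 0 − 9 = 1; all invariant factors of ∂_1 are 1 so no torsion. So H_0 = Z.
rank ∂_1 = 9, rank ∂_2 = 20 ⇒ b_1 = 30 − 9 − 20 = 1; ∂_2 has invariant factor(s) [2] giving torsion. So H_1 = Z ⊕ Z/2.
rank ∂_2 = 20, rank ∂_3 = 0 ⇒ b_2 = 20 − 20 − 0 = 0. So H_2 = 0.

b_0 = 1, b_1 = 1, b_2 = 0.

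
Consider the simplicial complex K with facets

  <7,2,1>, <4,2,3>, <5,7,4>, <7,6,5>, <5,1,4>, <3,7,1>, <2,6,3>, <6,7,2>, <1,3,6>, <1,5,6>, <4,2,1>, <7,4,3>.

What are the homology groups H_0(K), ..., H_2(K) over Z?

H_0 = Z,  H_1 = Z/2,  H_2 = 0.

Take the total order 1 < 2 < 3 < 4 < 5 < 6 < 7 on the vertex set. Then K (dimension 2) consists of the simplices:

  0-simplices (7): [1], [2], [3], [4], [5], [6], [7]
  1-simplices (18): [1,2], [1,3], [1,4], [1,5], [1,6], [1,7], [2,3], [2,4], [2,6], [2,7], [3,4], [3,6], [3,7], [4,5], [4,7], [5,6], [5,7], [6,7]
  2-simplices (12): [1,2,4], [1,2,7], [1,3,6], [1,3,7], [1,4,5], [1,5,6], [2,3,4], [2,3,6], [2,6,7], [3,4,7], [4,5,7], [5,6,7]

so the chain groups are C_0 ≅ Z^7, C_1 ≅ Z^18, C_2 ≅ Z^12.

∂_1: C_1 → C_0 sends each edge [p,q] (with p < q) to q − p. For instance
  ∂[1,7] = [7] − [1].
As a 7×18 matrix over Z this has rank 6, with invariant factors (1,1,1,1,1,1).

Boundary ∂_2: C_2 → C_1 maps a triangle to the signed sum of its edges. For instance
  ∂[1,3,7] = [3,7] − [1,7] + [1,3],
  ∂[4,5,7] = [5,7] − [4,7] + [4,5].
As a 18×12 matrix over Z this has rank 12, with invariant factors (1,1,1,1,1,1,1,1,1,1,1,2).

Computing H_k = (kernel of ∂_k) / (image of ∂_{k+1}):

  H_0: rank C_0 − rank ∂_1 = 7 − 6 = 1, and the invariant factors of ∂_1 are all 1, so H_0 = Z.
  H_1: rank ker ∂_1 − rank ∂_2 = (18 − 6) − 12 = 0, and ∂_2 has invariant factor 2 > 1, so H_1 = Z/2.
  H_2: rank ker ∂_2 − rank ∂_3 = (12 − 12) − 0 = 0, and there is no ∂_3, so H_2 = 0.

As a check, the Euler characteristic is 7 − 18 + 12 = 1, which agrees with 1 − 0 + 0 = 1.
(K is a triangulation of the real projective plane RP^2.)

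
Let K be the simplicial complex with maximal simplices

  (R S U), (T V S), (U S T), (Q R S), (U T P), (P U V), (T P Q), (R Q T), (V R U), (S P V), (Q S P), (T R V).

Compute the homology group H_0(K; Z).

H_0 ≅ Z.

We work with the vertex ordering P < Q < R < S < T < U < V. The simplices of K, each written with vertices in increasing order, are:

  0-simplices (7): P, Q, R, S, T, U, V
  1-simplices (18): PQ, PS, PT, PU, PV, QR, QS, QT, RS, RT, RU, RV, ST, SU, SV, TU, TV, UV
  2-simplices (12): PQS, PQT, PSV, PTU, PUV, QRS, QRT, RSU, RTV, RUV, STU, STV

so the chain groups are C_0 ≅ Z^7, C_1 ≅ Z^18, C_2 ≅ Z^12.

∂_1: C_1 → C_0 maps an edge to its endpoints' difference, ∂[p,q] = q − p.
The resulting 7×18 matrix has rank 6, and its Smith normal form has invariant factors (1,1,1,1,1,1).

∂_2: C_2 → C_1 maps a triangle to the signed sum of its edges. For instance
  ∂QRT = RT − QT + QR,
  ∂RUV = UV − RV + RU.
As a 18×12 matrix over Z this has rank 12, with invariant factors (1,1,1,1,1,1,1,1,1,1,1,2).

Reading off H_k = ker ∂_k / im ∂_{k+1}:

  H_0: rank C_0 − rank ∂_1 = 7 − 6 = 1, and the invariant factors of ∂_1 are all 1, so H_0 ≅ Z.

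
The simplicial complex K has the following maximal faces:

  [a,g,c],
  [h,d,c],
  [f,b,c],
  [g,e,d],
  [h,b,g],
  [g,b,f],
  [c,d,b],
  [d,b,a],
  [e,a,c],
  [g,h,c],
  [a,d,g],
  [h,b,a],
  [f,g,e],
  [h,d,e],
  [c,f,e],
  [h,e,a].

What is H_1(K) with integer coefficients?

H_1 ≅ Z^2.

K has 8 vertices, 24 edges, 16 triangles.
rank ∂_1 = 7, rank ∂_2 = 15 ⇒ b_1 = 24 − 7 − 15 = 2; all invariant factors of ∂_2 are 1 so no torsion. So H_1 = Z^2.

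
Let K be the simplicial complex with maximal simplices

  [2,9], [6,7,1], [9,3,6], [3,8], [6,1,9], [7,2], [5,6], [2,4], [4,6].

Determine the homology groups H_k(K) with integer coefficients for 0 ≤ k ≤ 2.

Order the vertices as 1 < 2 < 3 < 4 < 5 < 6 < 7 < 8 < 9. Listing each simplex with vertices in this order, K has dimension 2 with simplices:

  0-simplices (9): [1], [2], [3], [4], [5], [6], [7], [8], [9]
  1-simplices (13): [1,6], [1,7], [1,9], [2,4], [2,7], [2,9], [3,6], [3,8], [3,9], [4,6], [5,6], [6,7], [6,9]
  2-simplices (3): [1,6,7], [1,6,9], [3,6,9]

so the chain groups are C_0 ≅ Z^9, C_1 ≅ Z^13, C_2 ≅ Z^3.

∂_1: C_1 → C_0 maps an edge to its endpoints' difference, ∂[p,q] = q − p.
As a 9×13 matrix over Z this has rank 8, with invariant factors (1,1,1,1,1,1,1,1).

Boundary ∂_2: C_2 → C_1 maps a triangle to the signed sum of its edges. For instance
  ∂[1,6,9] = [6,9] − [1,9] + [1,6],
  ∂[3,6,9] = [6,9] − [3,9] + [3,6].
The 13×3 boundary matrix has rank 3 and Smith normal form diag(1,1,1).

From H_k ≅ ker(∂_k) / im(∂_{k+1}) we obtain:

  H_0: rank C_0 − rank ∂_1 = 9 − 8 = 1, and the invariant factors of ∂_1 are all 1, so H_0 ≅ Z.
  H_1: rank ker ∂_1 − rank ∂_2 = (13 − 8) − 3 = 2, and the invariant factors of ∂_2 are all 1, so H_1 ≅ Z^2.
  H_2: rank ker ∂_2 − rank ∂_3 = (3 − 3) − 0 = 0, and there is no ∂_3, so H_2 ≅ 0.

H_0 ≅ Z,  H_1 ≅ Z^2,  H_2 = 0.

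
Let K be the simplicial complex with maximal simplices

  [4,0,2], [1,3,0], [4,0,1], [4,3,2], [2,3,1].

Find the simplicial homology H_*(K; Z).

H_0 = Z,  H_1 = Z,  H_2 = 0.

Take the total order 0 < 1 < 2 < 3 < 4 on the vertex set. Then K (dimension 2) consists of the simplices:

  0-simplices (5): [0], [1], [2], [3], [4]
  1-simplices (10): [0,1], [0,2], [0,3], [0,4], [1,2], [1,3], [1,4], [2,3], [2,4], [3,4]
  2-simplices (5): [0,1,3], [0,1,4], [0,2,4], [1,2,3], [2,3,4]

Hence C_0 ≅ Z^5, C_1 ≅ Z^10, C_2 ≅ Z^5.

The boundary map ∂_1: C_1 → C_0 sends each edge [p,q] (with p < q) to q − p.
As a 5×10 matrix over Z this has rank 4, with invariant factors (1,1,1,1).

∂_2: C_2 → C_1 acts by ∂[p,q,r] = [q,r] − [p,r] + [p,q]. For instance
  ∂[1,2,3] = [2,3] − [1,3] + [1,2],
  ∂[2,3,4] = [3,4] − [2,4] + [2,3].
The resulting 10×5 matrix has rank 5, and its Smith normal form has invariant factors (1,1,1,1,1).

Computing H_k = (kernel of ∂_k) / (image of ∂_{k+1}):

  H_0: rank C_0 − rank ∂_1 = 5 − 4 = 1, and the invariant factors of ∂_1 are all 1, so H_0 ≅ Z.
  H_1: rank ker ∂_1 − rank ∂_2 = (10 − 4) − 5 = 1, and the invariant factors of ∂_2 are all 1, so H_1 ≅ Z.
  H_2: rank ker ∂_2 − rank ∂_3 = (5 − 5) − 0 = 0, and there is no ∂_3, so H_2 ≅ 0.

(K is a triangulation of the Möbius band.)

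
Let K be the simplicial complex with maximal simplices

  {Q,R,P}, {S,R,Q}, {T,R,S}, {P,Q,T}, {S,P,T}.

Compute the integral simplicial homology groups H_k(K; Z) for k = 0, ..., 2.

We work with the vertex ordering P < Q < R < S < T. The simplices of K, each written with vertices in increasing order, are:

  0-simplices (5): P, Q, R, S, T
  1-simplices (10): PQ, PR, PS, PT, QR, QS, QT, RS, RT, ST
  2-simplices (5): PQR, PQT, PST, QRS, RST

Hence C_0 ≅ Z^5, C_1 ≅ Z^10, C_2 ≅ Z^5.

∂_1: C_1 → C_0 is given by ∂[p,q] = [q] − [p]. For instance
  ∂RT = T − R.
The 5×10 boundary matrix has rank 4 and Smith normal form diag(1,1,1,1).

Boundary ∂_2: C_2 → C_1 acts by ∂[p,q,r] = [q,r] − [p,r] + [p,q]. For instance
  ∂PST = ST − PT + PS,
  ∂QRS = RS − QS + QR.
The resulting 10×5 matrix has rank 5, and its Smith normal form has invariant factors (1,1,1,1,1).

Now H_k = ker ∂_k / im ∂_{k+1}, so:

  H_0: rank C_0 − rank ∂_1 = 5 − 4 = 1, and the invariant factors of ∂_1 are all 1, so H_0 ≅ Z.
  H_1: rank ker ∂_1 − rank ∂_2 = (10 − 4) − 5 = 1, and the invariant factors of ∂_2 are all 1, so H_1 ≅ Z.
  H_2: rank ker ∂_2 − rank ∂_3 = (5 − 5) − 0 = 0, and there is no ∂_3, so H_2 ≅ 0.

H_0 ≅ Z,  H_1 ≅ Z,  H_2 = 0.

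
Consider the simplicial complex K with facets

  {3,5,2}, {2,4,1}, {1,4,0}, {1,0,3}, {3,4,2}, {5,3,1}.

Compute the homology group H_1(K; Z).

H_1 ≅ Z.

K has 6 vertices, 12 edges, 6 triangles.
rank ∂_1 = 5, rank ∂_2 = 6 ⇒ b_1 = 12 − 5 − 6 = 1; all invariant factors of ∂_2 are 1 so no torsion. So H_1 = Z.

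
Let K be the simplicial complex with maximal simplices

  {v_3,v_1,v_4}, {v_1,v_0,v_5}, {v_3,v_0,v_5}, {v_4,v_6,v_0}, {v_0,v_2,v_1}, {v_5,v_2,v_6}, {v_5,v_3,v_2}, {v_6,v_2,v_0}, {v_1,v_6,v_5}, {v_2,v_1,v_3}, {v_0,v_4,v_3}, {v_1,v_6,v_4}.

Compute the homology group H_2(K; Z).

H_2 ≅ 0.

Fix the vertex order v_0 < v_1 < v_2 < v_3 < v_4 < v_5 < v_6 and write every simplex with vertices in increasing order. Then dim K = 2 and the simplices of K are:

  0-simplices (7): [v_0], [v_1], [v_2], [v_3], [v_4], [v_5], [v_6]
  1-simplices (18): (18 of them)
  2-simplices (12): (12 of them)

so the chain groups are C_0 ≅ Z^7, C_1 ≅ Z^18, C_2 ≅ Z^12.

The boundary map ∂_1: C_1 → C_0 is given by ∂[p,q] = [q] − [p].
This gives a 7×18 integer matrix of rank 6; reducing to Smith normal form yields diagonal entries (1,1,1,1,1,1).

Boundary ∂_2: C_2 → C_1 sends each 2-simplex [p,q,r] to [q,r] − [p,r] + [p,q]. For instance
  ∂[v_0,v_3,v_4] = [v_3,v_4] − [v_0,v_4] + [v_0,v_3],
  ∂[v_1,v_4,v_6] = [v_4,v_6] − [v_1,v_6] + [v_1,v_4].
The 18×12 boundary matrix has rank 12 and Smith normal form diag(1,1,1,1,1,1,1,1,1,1,1,2).

From H_k ≅ ker(∂_k) / im(∂_{k+1}) we obtain:

  H_2: rank ker ∂_2 − rank ∂_3 = (12 − 12) − 0 = 0, and there is no ∂_3, so H_2 ≅ 0.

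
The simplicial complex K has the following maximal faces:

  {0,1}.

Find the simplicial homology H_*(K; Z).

H_0 ≅ Z,  H_1 = 0.

K has 2 vertices, 1 edge.
rank ∂_0 = 0, rank ∂_1 = 1 ⇒ b_0 = 2 − 0 − 1 = 1; all invariant factors of ∂_1 are 1 so no torsion. So H_0 = Z.
rank ∂_1 = 1, rank ∂_2 = 0 ⇒ b_1 = 1 − 1 − 0 = 0. So H_1 = 0.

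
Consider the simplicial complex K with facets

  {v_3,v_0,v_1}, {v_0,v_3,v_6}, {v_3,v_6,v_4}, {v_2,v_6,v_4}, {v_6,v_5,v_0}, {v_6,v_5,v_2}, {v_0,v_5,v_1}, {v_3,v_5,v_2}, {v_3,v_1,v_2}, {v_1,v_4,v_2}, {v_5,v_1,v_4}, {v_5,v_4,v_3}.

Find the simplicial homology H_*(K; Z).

H_0 = Z,  H_1 = Z/2,  H_2 = 0.

Take the total order v_0 < v_1 < v_2 < v_3 < v_4 < v_5 < v_6 on the vertex set. Then K (dimension 2) consists of the simplices:

  0-simplices (7): [v_0], [v_1], [v_2], [v_3], [v_4], [v_5], [v_6]
  1-simplices (18): (18 of them)
  2-simplices (12): (12 of them)

Hence C_0 ≅ Z^7, C_1 ≅ Z^18, C_2 ≅ Z^12.

The boundary map ∂_1: C_1 → C_0 sends each edge [p,q] (with p < q) to q − p.
As a 7×18 matrix over Z this has rank 6, with invariant factors (1,1,1,1,1,1).

∂_2: C_2 → C_1 sends each 2-simplex [p,q,r] to [q,r] − [p,r] + [p,q]. For instance
  ∂[v_0,v_1,v_3] = [v_1,v_3] − [v_0,v_3] + [v_0,v_1],
  ∂[v_0,v_3,v_6] = [v_3,v_6] − [v_0,v_6] + [v_0,v_3].
The resulting 18×12 matrix has rank 12, and its Smith normal form has invariant factors (1,1,1,1,1,1,1,1,1,1,1,2).

From H_k ≅ ker(∂_k) / im(∂_{k+1}) we obtain:

  H_0: rank C_0 − rank ∂_1 = 7 − 6 = 1, and the invariant factors of ∂_1 are all 1, so H_0 = Z.
  H_1: rank ker ∂_1 − rank ∂_2 = (18 − 6) − 12 = 0, and ∂_2 has invariant factor 2 > 1, so H_1 = Z/2.
  H_2: rank ker ∂_2 − rank ∂_3 = (12 − 12) − 0 = 0, and there is no ∂_3, so H_2 = 0.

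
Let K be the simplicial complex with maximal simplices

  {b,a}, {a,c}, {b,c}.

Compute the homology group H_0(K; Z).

We work with the vertex ordering a < b < c. The simplices of K, each written with vertices in increasing order, are:

  0-simplices (3): a, b, c
  1-simplices (3): ab, ac, bc

so the chain groups are C_0 ≅ Z^3, C_1 ≅ Z^3.

Boundary ∂_1: C_1 → C_0 sends each edge [p,q] (with p < q) to q − p.
As a 3×3 matrix over Z this has rank 2, with invariant factors (1,1).

Computing H_k = (kernel of ∂_k) / (image of ∂_{k+1}):

  H_0: rank C_0 − rank ∂_1 = 3 − 2 = 1, and the invariant factors of ∂_1 are all 1, so H_0 ≅ Z.

H_0 = Z.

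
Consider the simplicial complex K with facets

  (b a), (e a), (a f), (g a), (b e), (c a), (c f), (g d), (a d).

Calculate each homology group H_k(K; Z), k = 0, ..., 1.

Take the total order a < b < c < d < e < f < g on the vertex set. Then K (dimension 1) consists of the simplices:

  0-simplices (7): a, b, c, d, e, f, g
  1-simplices (9): ab, ac, ad, ae, af, ag, be, cf, dg

giving chain groups C_0 ≅ Z^7, C_1 ≅ Z^9.

Boundary ∂_1: C_1 → C_0 is given by ∂[p,q] = [q] − [p]. For instance
  ∂af = f − a.
This gives a 7×9 integer matrix of rank 6; reducing to Smith normal form yields diagonal entries (1,1,1,1,1,1).

Reading off H_k = ker ∂_k / im ∂_{k+1}:

  H_0: rank C_0 − rank ∂_1 = 7 − 6 = 1, and the invariant factors of ∂_1 are all 1, so H_0 = Z.
  H_1: rank ker ∂_1 − rank ∂_2 = (9 − 6) − 0 = 3, and there is no ∂_2, so H_1 = Z^3.

H_0 ≅ Z,  H_1 ≅ Z^3.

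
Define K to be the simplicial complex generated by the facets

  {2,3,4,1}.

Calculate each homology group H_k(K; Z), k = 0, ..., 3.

H_0 = Z,  H_1 = 0,  H_2 = 0,  H_3 = 0.

We work with the vertex ordering 1 < 2 < 3 < 4. The simplices of K, each written with vertices in increasing order, are:

  0-simplices (4): [1], [2], [3], [4]
  1-simplices (6): [1,2], [1,3], [1,4], [2,3], [2,4], [3,4]
  2-simplices (4): [1,2,3], [1,2,4], [1,3,4], [2,3,4]
  3-simplices (1): [1,2,3,4]

giving chain groups C_0 ≅ Z^4, C_1 ≅ Z^6, C_2 ≅ Z^4, C_3 ≅ Z^1.

The boundary map ∂_1: C_1 → C_0 sends each edge [p,q] (with p < q) to q − p.
The resulting 4×6 matrix has rank 3, and its Smith normal form has invariant factors (1,1,1).

Boundary ∂_2: C_2 → C_1 maps a triangle to the signed sum of its edges. For instance
  ∂[1,2,3] = [2,3] − [1,3] + [1,2],
  ∂[1,2,4] = [2,4] − [1,4] + [1,2].
The resulting 6×4 matrix has rank 3, and its Smith normal form has invariant factors (1,1,1).

∂_3: C_3 → C_2 sends each 3-simplex σ to the alternating sum Σ_i (−1)^i (σ with its i-th vertex removed). For instance
  ∂[1,2,3,4] = [2,3,4] − [1,3,4] + [1,2,4] − [1,2,3].
The resulting 4×1 matrix has rank 1, and its Smith normal form has invariant factors (1).

Reading off H_k = ker ∂_k / im ∂_{k+1}:

  H_0: rank C_0 − rank ∂_1 = 4 − 3 = 1, and the invariant factors of ∂_1 are all 1, so H_0 ≅ Z.
  H_1: rank ker ∂_1 − rank ∂_2 = (6 − 3) − 3 = 0, and the invariant factors of ∂_2 are all 1, so H_1 ≅ 0.
  H_2: rank ker ∂_2 − rank ∂_3 = (4 − 3) − 1 = 0, and the invariant factors of ∂_3 are all 1, so H_2 ≅ 0.
  H_3: rank ker ∂_3 − rank ∂_4 = (1 − 1) − 0 = 0, and there is no ∂_4, so H_3 ≅ 0.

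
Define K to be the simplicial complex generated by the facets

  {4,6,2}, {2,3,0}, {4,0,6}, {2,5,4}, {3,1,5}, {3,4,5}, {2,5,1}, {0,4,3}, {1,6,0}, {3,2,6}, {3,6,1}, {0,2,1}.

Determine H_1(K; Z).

H_1 = Z/2.

K has 7 vertices, 18 edges, 12 triangles.
rank ∂_1 = 6, rank ∂_2 = 12 ⇒ b_1 = 18 − 6 − 12 = 0; ∂_2 has invariant factor(s) [2] giving torsion. So H_1 = Z/2.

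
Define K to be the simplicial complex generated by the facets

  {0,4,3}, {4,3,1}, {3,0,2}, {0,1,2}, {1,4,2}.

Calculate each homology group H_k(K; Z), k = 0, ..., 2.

Take the total order 0 < 1 < 2 < 3 < 4 on the vertex set. Then K (dimension 2) consists of the simplices:

  0-simplices (5): [0], [1], [2], [3], [4]
  1-simplices (10): [0,1], [0,2], [0,3], [0,4], [1,2], [1,3], [1,4], [2,3], [2,4], [3,4]
  2-simplices (5): [0,1,2], [0,2,3], [0,3,4], [1,2,4], [1,3,4]

so the chain groups are C_0 ≅ Z^5, C_1 ≅ Z^10, C_2 ≅ Z^5.

The boundary map ∂_1: C_1 → C_0 is given by ∂[p,q] = [q] − [p].
This gives a 5×10 integer matrix of rank 4; reducing to Smith normal form yields diagonal entries (1,1,1,1).

∂_2: C_2 → C_1 acts by ∂[p,q,r] = [q,r] − [p,r] + [p,q]. For instance
  ∂[0,2,3] = [2,3] − [0,3] + [0,2],
  ∂[0,1,2] = [1,2] − [0,2] + [0,1].
The 10×5 boundary matrix has rank 5 and Smith normal form diag(1,1,1,1,1).

From H_k ≅ ker(∂_k) / im(∂_{k+1}) we obtain:

  H_0: rank C_0 − rank ∂_1 = 5 − 4 = 1, and the invariant factors of ∂_1 are all 1, so H_0 ≅ Z.
  H_1: rank ker ∂_1 − rank ∂_2 = (10 − 4) − 5 = 1, and the invariant factors of ∂_2 are all 1, so H_1 ≅ Z.
  H_2: rank ker ∂_2 − rank ∂_3 = (5 − 5) − 0 = 0, and there is no ∂_3, so H_2 ≅ 0.

H_0 = Z,  H_1 = Z,  H_2 = 0.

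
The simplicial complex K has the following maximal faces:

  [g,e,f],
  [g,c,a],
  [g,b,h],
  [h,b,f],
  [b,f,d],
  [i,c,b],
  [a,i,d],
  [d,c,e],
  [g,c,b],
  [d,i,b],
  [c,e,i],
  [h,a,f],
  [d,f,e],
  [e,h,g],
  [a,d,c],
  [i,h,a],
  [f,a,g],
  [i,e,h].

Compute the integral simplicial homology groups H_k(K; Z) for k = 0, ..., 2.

Order the vertices as a < b < c < d < e < f < g < h < i. Listing each simplex with vertices in this order, K has dimension 2 with simplices:

  0-simplices (9): a, b, c, d, e, f, g, h, i
  1-simplices (27): ac, ad, af, ag, ah, ai, bc, bd, bf, bg, bh, bi, cd, ce, cg, ci, de, df, di, ef, eg, eh, ei, fg, fh, gh, hi
  2-simplices (18): acd, acg, adi, afg, afh, ahi, bcg, bci, bdf, bdi, bfh, bgh, cde, cei, def, efg, egh, ehi

giving chain groups C_0 ≅ Z^9, C_1 ≅ Z^27, C_2 ≅ Z^18.

∂_1: C_1 → C_0 sends each edge [p,q] (with p < q) to q − p.
The 9×27 boundary matrix has rank 8 and Smith normal form diag(1,1,1,1,1,1,1,1).

The boundary map ∂_2: C_2 → C_1 acts by ∂[p,q,r] = [q,r] − [p,r] + [p,q]. For instance
  ∂acg = cg − ag + ac,
  ∂ahi = hi − ai + ah.
As a 27×18 matrix over Z this has rank 18, with invariant factors (1,1,1,1,1,1,1,1,1,1,1,1,1,1,1,1,1,2).

Now H_k = ker ∂_k / im ∂_{k+1}, so:

  H_0: rank C_0 − rank ∂_1 = 9 − 8 = 1, and the invariant factors of ∂_1 are all 1, so H_0 = Z.
  H_1: rank ker ∂_1 − rank ∂_2 = (27 − 8) − 18 = 1, and ∂_2 has invariant factor 2 > 1, so H_1 = Z ⊕ Z/2.
  H_2: rank ker ∂_2 − rank ∂_3 = (18 − 18) − 0 = 0, and there is no ∂_3, so H_2 = 0.

As a check, the Euler characteristic is 9 − 27 + 18 = 0, which agrees with 1 − 1 + 0 = 0.

H_0 = Z,  H_1 = Z ⊕ Z/2,  H_2 = 0.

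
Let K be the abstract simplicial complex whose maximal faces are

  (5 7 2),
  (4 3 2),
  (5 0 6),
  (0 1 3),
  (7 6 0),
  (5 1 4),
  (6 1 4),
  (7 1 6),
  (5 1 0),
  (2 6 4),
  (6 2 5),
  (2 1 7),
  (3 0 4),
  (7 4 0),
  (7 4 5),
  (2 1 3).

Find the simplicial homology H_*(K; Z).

H_0 ≅ Z,  H_1 ≅ Z^2,  H_2 ≅ Z.

Fix the vertex order 0 < 1 < 2 < 3 < 4 < 5 < 6 < 7 and write every simplex with vertices in increasing order. Then dim K = 2 and the simplices of K are:

  0-simplices (8): [0], [1], [2], [3], [4], [5], [6], [7]
  1-simplices (24): (24 of them)
  2-simplices (16): [0,1,3], [0,1,5], [0,3,4], [0,4,7], [0,5,6], [0,6,7], [1,2,3], [1,2,7], [1,4,5], [1,4,6], [1,6,7], [2,3,4], [2,4,6], [2,5,6], [2,5,7], [4,5,7]

so the chain groups are C_0 ≅ Z^8, C_1 ≅ Z^24, C_2 ≅ Z^16.

The boundary map ∂_1: C_1 → C_0 is given by ∂[p,q] = [q] − [p].
The 8×24 boundary matrix has rank 7 and Smith normal form diag(1,1,1,1,1,1,1).

Boundary ∂_2: C_2 → C_1 acts by ∂[p,q,r] = [q,r] − [p,r] + [p,q]. For instance
  ∂[4,5,7] = [5,7] − [4,7] + [4,5],
  ∂[1,2,3] = [2,3] − [1,3] + [1,2].
This gives a 24×16 integer matrix of rank 15; reducing to Smith normal form yields diagonal entries (1,1,1,1,1,1,1,1,1,1,1,1,1,1,1).

Now H_k = ker ∂_k / im ∂_{k+1}, so:

  H_0: rank C_0 − rank ∂_1 = 8 − 7 = 1, and the invariant factors of ∂_1 are all 1, so H_0 ≅ Z.
  H_1: rank ker ∂_1 − rank ∂_2 = (24 − 7) − 15 = 2, and the invariant factors of ∂_2 are all 1, so H_1 ≅ Z^2.
  H_2: rank ker ∂_2 − rank ∂_3 = (16 − 15) − 0 = 1, and there is no ∂_3, so H_2 ≅ Z.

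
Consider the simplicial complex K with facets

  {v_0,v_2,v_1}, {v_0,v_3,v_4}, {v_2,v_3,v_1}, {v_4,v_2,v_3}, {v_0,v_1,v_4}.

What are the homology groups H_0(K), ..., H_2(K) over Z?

Fix the vertex order v_0 < v_1 < v_2 < v_3 < v_4 and write every simplex with vertices in increasing order. Then dim K = 2 and the simplices of K are:

  0-simplices (5): [v_0], [v_1], [v_2], [v_3], [v_4]
  1-simplices (10): [v_0,v_1], [v_0,v_2], [v_0,v_3], [v_0,v_4], [v_1,v_2], [v_1,v_3], [v_1,v_4], [v_2,v_3], [v_2,v_4], [v_3,v_4]
  2-simplices (5): [v_0,v_1,v_2], [v_0,v_1,v_4], [v_0,v_3,v_4], [v_1,v_2,v_3], [v_2,v_3,v_4]

Hence C_0 ≅ Z^5, C_1 ≅ Z^10, C_2 ≅ Z^5.

Boundary ∂_1: C_1 → C_0 is given by ∂[p,q] = [q] − [p].
The 5×10 boundary matrix has rank 4 and Smith normal form diag(1,1,1,1).

∂_2: C_2 → C_1 maps a triangle to the signed sum of its edges. For instance
  ∂[v_2,v_3,v_4] = [v_3,v_4] − [v_2,v_4] + [v_2,v_3],
  ∂[v_0,v_1,v_2] = [v_1,v_2] − [v_0,v_2] + [v_0,v_1].
As a 10×5 matrix over Z this has rank 5, with invariant factors (1,1,1,1,1).

Computing H_k = (kernel of ∂_k) / (image of ∂_{k+1}):

  H_0: rank C_0 − rank ∂_1 = 5 − 4 = 1, and the invariant factors of ∂_1 are all 1, so H_0 = Z.
  H_1: rank ker ∂_1 − rank ∂_2 = (10 − 4) − 5 = 1, and the invariant factors of ∂_2 are all 1, so H_1 = Z.
  H_2: rank ker ∂_2 − rank ∂_3 = (5 − 5) − 0 = 0, and there is no ∂_3, so H_2 = 0.

H_0 ≅ Z,  H_1 ≅ Z,  H_2 = 0.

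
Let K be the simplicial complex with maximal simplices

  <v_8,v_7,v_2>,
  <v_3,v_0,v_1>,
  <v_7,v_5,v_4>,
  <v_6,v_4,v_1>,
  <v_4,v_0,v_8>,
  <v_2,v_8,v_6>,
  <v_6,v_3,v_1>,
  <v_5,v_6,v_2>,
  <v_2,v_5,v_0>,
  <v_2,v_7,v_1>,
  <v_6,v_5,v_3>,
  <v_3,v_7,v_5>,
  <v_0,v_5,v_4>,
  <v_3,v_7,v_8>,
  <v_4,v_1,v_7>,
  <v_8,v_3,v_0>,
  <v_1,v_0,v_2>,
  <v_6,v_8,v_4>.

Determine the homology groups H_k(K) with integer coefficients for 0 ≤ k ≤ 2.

H_0 = Z,  H_1 = Z^2,  H_2 = Z.

We work with the vertex ordering v_0 < v_1 < v_2 < v_3 < v_4 < v_5 < v_6 < v_7 < v_8. The simplices of K, each written with vertices in increasing order, are:

  0-simplices (9): [v_0], [v_1], [v_2], [v_3], [v_4], [v_5], [v_6], [v_7], [v_8]
  1-simplices (27): (27 of them)
  2-simplices (18): (18 of them)

giving chain groups C_0 ≅ Z^9, C_1 ≅ Z^27, C_2 ≅ Z^18.

∂_1: C_1 → C_0 sends each edge [p,q] (with p < q) to q − p.
This gives a 9×27 integer matrix of rank 8; reducing to Smith normal form yields diagonal entries (1,1,1,1,1,1,1,1).

∂_2: C_2 → C_1 acts by ∂[p,q,r] = [q,r] − [p,r] + [p,q]. For instance
  ∂[v_3,v_5,v_7] = [v_5,v_7] − [v_3,v_7] + [v_3,v_5],
  ∂[v_0,v_1,v_2] = [v_1,v_2] − [v_0,v_2] + [v_0,v_1].
As a 27×18 matrix over Z this has rank 17, with invariant factors (1,1,1,1,1,1,1,1,1,1,1,1,1,1,1,1,1).

Now H_k = ker ∂_k / im ∂_{k+1}, so:

  H_0: rank C_0 − rank ∂_1 = 9 − 8 = 1, and the invariant factors of ∂_1 are all 1, so H_0 = Z.
  H_1: rank ker ∂_1 − rank ∂_2 = (27 − 8) − 17 = 2, and the invariant factors of ∂_2 are all 1, so H_1 = Z^2.
  H_2: rank ker ∂_2 − rank ∂_3 = (18 − 17) − 0 = 1, and there is no ∂_3, so H_2 = Z.

As a check, the Euler characteristic is 9 − 27 + 18 = 0, which agrees with 1 − 2 + 1 = 0.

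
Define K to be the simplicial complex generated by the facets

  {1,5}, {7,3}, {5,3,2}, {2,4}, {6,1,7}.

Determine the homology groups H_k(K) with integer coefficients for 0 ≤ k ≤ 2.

H_0 ≅ Z,  H_1 ≅ Z,  H_2 = 0.

Fix the vertex order 1 < 2 < 3 < 4 < 5 < 6 < 7 and write every simplex with vertices in increasing order. Then dim K = 2 and the simplices of K are:

  0-simplices (7): [1], [2], [3], [4], [5], [6], [7]
  1-simplices (9): [1,5], [1,6], [1,7], [2,3], [2,4], [2,5], [3,5], [3,7], [6,7]
  2-simplices (2): [1,6,7], [2,3,5]

so the chain groups are C_0 ≅ Z^7, C_1 ≅ Z^9, C_2 ≅ Z^2.

The boundary map ∂_1: C_1 → C_0 maps an edge to its endpoints' difference, ∂[p,q] = q − p.
As a 7×9 matrix over Z this has rank 6, with invariant factors (1,1,1,1,1,1).

Boundary ∂_2: C_2 → C_1 maps a triangle to the signed sum of its edges. For instance
  ∂[1,6,7] = [6,7] − [1,7] + [1,6],
  ∂[2,3,5] = [3,5] − [2,5] + [2,3].
The resulting 9×2 matrix has rank 2, and its Smith normal form has invariant factors (1,1).

Now H_k = ker ∂_k / im ∂_{k+1}, so:

  H_0: rank C_0 − rank ∂_1 = 7 − 6 = 1, and the invariant factors of ∂_1 are all 1, so H_0 = Z.
  H_1: rank ker ∂_1 − rank ∂_2 = (9 − 6) − 2 = 1, and the invariant factors of ∂_2 are all 1, so H_1 = Z.
  H_2: rank ker ∂_2 − rank ∂_3 = (2 − 2) − 0 = 0, and there is no ∂_3, so H_2 = 0.

As a check, the Euler characteristic is 7 − 9 + 2 = 0, which agrees with 1 − 1 + 0 = 0.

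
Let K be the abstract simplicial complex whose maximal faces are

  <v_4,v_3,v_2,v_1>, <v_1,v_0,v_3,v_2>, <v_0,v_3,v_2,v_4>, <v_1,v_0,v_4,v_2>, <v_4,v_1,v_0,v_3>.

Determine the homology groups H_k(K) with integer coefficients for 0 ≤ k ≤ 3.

H_0 = Z,  H_1 = 0,  H_2 = 0,  H_3 = Z.

Fix the vertex order v_0 < v_1 < v_2 < v_3 < v_4 and write every simplex with vertices in increasing order. Then dim K = 3 and the simplices of K are:

  0-simplices (5): [v_0], [v_1], [v_2], [v_3], [v_4]
  1-simplices (10): [v_0,v_1], [v_0,v_2], [v_0,v_3], [v_0,v_4], [v_1,v_2], [v_1,v_3], [v_1,v_4], [v_2,v_3], [v_2,v_4], [v_3,v_4]
  2-simplices (10): [v_0,v_1,v_2], [v_0,v_1,v_3], [v_0,v_1,v_4], [v_0,v_2,v_3], [v_0,v_2,v_4], [v_0,v_3,v_4], [v_1,v_2,v_3], [v_1,v_2,v_4], [v_1,v_3,v_4], [v_2,v_3,v_4]
  3-simplices (5): [v_0,v_1,v_2,v_3], [v_0,v_1,v_2,v_4], [v_0,v_1,v_3,v_4], [v_0,v_2,v_3,v_4], [v_1,v_2,v_3,v_4]

so the chain groups are C_0 ≅ Z^5, C_1 ≅ Z^10, C_2 ≅ Z^10, C_3 ≅ Z^5.

The boundary map ∂_1: C_1 → C_0 is given by ∂[p,q] = [q] − [p]. For instance
  ∂[v_0,v_4] = [v_4] − [v_0].
The resulting 5×10 matrix has rank 4, and its Smith normal form has invariant factors (1,1,1,1).

Boundary ∂_2: C_2 → C_1 sends each 2-simplex [p,q,r] to [q,r] − [p,r] + [p,q]. For instance
  ∂[v_0,v_1,v_4] = [v_1,v_4] − [v_0,v_4] + [v_0,v_1],
  ∂[v_0,v_3,v_4] = [v_3,v_4] − [v_0,v_4] + [v_0,v_3].
This gives a 10×10 integer matrix of rank 6; reducing to Smith normal form yields diagonal entries (1,1,1,1,1,1).

Boundary ∂_3: C_3 → C_2 sends each 3-simplex σ to the alternating sum Σ_i (−1)^i (σ with its i-th vertex removed). For instance
  ∂[v_0,v_1,v_2,v_3] = [v_1,v_2,v_3] − [v_0,v_2,v_3] + [v_0,v_1,v_3] − [v_0,v_1,v_2],
  ∂[v_0,v_1,v_3,v_4] = [v_1,v_3,v_4] − [v_0,v_3,v_4] + [v_0,v_1,v_4] − [v_0,v_1,v_3].
The resulting 10×5 matrix has rank 4, and its Smith normal form has invariant factors (1,1,1,1).

Reading off H_k = ker ∂_k / im ∂_{k+1}:

  H_0: rank C_0 − rank ∂_1 = 5 − 4 = 1, and the invariant factors of ∂_1 are all 1, so H_0 = Z.
  H_1: rank ker ∂_1 − rank ∂_2 = (10 − 4) − 6 = 0, and the invariant factors of ∂_2 are all 1, so H_1 = 0.
  H_2: rank ker ∂_2 − rank ∂_3 = (10 − 6) − 4 = 0, and the invariant factors of ∂_3 are all 1, so H_2 = 0.
  H_3: rank ker ∂_3 − rank ∂_4 = (5 − 4) − 0 = 1, and there is no ∂_4, so H_3 = Z.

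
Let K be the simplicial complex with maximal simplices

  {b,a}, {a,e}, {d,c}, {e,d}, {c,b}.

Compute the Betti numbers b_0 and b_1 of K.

b_0 = 1, b_1 = 1.

Fix the vertex order a < b < c < d < e and write every simplex with vertices in increasing order. Then dim K = 1 and the simplices of K are:

  0-simplices (5): a, b, c, d, e
  1-simplices (5): ab, ae, bc, cd, de

so the chain groups are C_0 ≅ Z^5, C_1 ≅ Z^5.

Boundary ∂_1: C_1 → C_0 sends each edge [p,q] (with p < q) to q − p.
The resulting 5×5 matrix has rank 4, and its Smith normal form has invariant factors (1,1,1,1).

Reading off H_k = ker ∂_k / im ∂_{k+1}:

  H_0: rank C_0 − rank ∂_1 = 5 − 4 = 1, and the invariant factors of ∂_1 are all 1, so H_0 = Z.
  H_1: rank ker ∂_1 − rank ∂_2 = (5 − 4) − 0 = 1, and there is no ∂_2, so H_1 = Z.

As a check, the Euler characteristic is 5 − 5 = 0, which agrees with 1 − 1 = 0.
(K is a triangulation of the circle S^1.)

Hence the Betti numbers are b_0 = 1, b_1 = 1.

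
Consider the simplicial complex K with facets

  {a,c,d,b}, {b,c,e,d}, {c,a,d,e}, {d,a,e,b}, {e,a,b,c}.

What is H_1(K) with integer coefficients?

H_1 = 0.

Fix the vertex order a < b < c < d < e and write every simplex with vertices in increasing order. Then dim K = 3 and the simplices of K are:

  0-simplices (5): a, b, c, d, e
  1-simplices (10): ab, ac, ad, ae, bc, bd, be, cd, ce, de
  2-simplices (10): abc, abd, abe, acd, ace, ade, bcd, bce, bde, cde
  3-simplices (5): abcd, abce, abde, acde, bcde

so the chain groups are C_0 ≅ Z^5, C_1 ≅ Z^10, C_2 ≅ Z^10, C_3 ≅ Z^5.

∂_1: C_1 → C_0 maps an edge to its endpoints' difference, ∂[p,q] = q − p. For instance
  ∂ae = e − a.
The 5×10 boundary matrix has rank 4 and Smith normal form diag(1,1,1,1).

∂_2: C_2 → C_1 maps a triangle to the signed sum of its edges. For instance
  ∂bde = de − be + bd,
  ∂cde = de − ce + cd.
This gives a 10×10 integer matrix of rank 6; reducing to Smith normal form yields diagonal entries (1,1,1,1,1,1).

The boundary map ∂_3: C_3 → C_2 sends each 3-simplex σ to the alternating sum Σ_i (−1)^i (σ with its i-th vertex removed). For instance
  ∂abce = bce − ace + abe − abc,
  ∂bcde = cde − bde + bce − bcd.
This gives a 10×5 integer matrix of rank 4; reducing to Smith normal form yields diagonal entries (1,1,1,1).

From H_k ≅ ker(∂_k) / im(∂_{k+1}) we obtain:

  H_1: rank ker ∂_1 − rank ∂_2 = (10 − 4) − 6 = 0, and the invariant factors of ∂_2 are all 1, so H_1 ≅ 0.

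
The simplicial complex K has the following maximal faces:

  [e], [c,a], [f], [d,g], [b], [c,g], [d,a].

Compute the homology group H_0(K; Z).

H_0 = Z^4.

Fix the vertex order a < b < c < d < e < f < g and write every simplex with vertices in increasing order. Then dim K = 1 and the simplices of K are:

  0-simplices (7): a, b, c, d, e, f, g
  1-simplices (4): ac, ad, cg, dg

Hence C_0 ≅ Z^7, C_1 ≅ Z^4.

∂_1: C_1 → C_0 maps an edge to its endpoints' difference, ∂[p,q] = q − p.
As a 7×4 matrix over Z this has rank 3, with invariant factors (1,1,1).

Computing H_k = (kernel of ∂_k) / (image of ∂_{k+1}):

  H_0: rank C_0 − rank ∂_1 = 7 − 3 = 4, and the invariant factors of ∂_1 are all 1, so H_0 = Z^4.

(K is a triangulation of the disjoint union of a set of 3 points and the circle S^1.)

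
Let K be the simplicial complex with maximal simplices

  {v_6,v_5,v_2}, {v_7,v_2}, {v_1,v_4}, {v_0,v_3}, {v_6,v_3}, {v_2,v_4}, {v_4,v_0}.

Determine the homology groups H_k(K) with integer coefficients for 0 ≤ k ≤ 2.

K has 8 vertices, 9 edges, 1 triangle.
rank ∂_0 = 0, rank ∂_1 = 7 ⇒ b_0 = 8 − 0 − 7 = 1; all invariant factors of ∂_1 are 1 so no torsion. So H_0 ≅ Z.
rank ∂_1 = 7, rank ∂_2 = 1 ⇒ b_1 = 9 − 7 − 1 = 1; all invariant factors of ∂_2 are 1 so no torsion. So H_1 ≅ Z.
rank ∂_2 = 1, rank ∂_3 = 0 ⇒ b_2 = 1 − 1 − 0 = 0. So H_2 ≅ 0.

H_0 = Z,  H_1 = Z,  H_2 = 0.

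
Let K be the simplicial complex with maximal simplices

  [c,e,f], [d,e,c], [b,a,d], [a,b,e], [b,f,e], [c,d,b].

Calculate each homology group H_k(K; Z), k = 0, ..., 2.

Fix the vertex order a < b < c < d < e < f and write every simplex with vertices in increasing order. Then dim K = 2 and the simplices of K are:

  0-simplices (6): a, b, c, d, e, f
  1-simplices (12): ab, ad, ae, bc, bd, be, bf, cd, ce, cf, de, ef
  2-simplices (6): abd, abe, bcd, bef, cde, cef

so the chain groups are C_0 ≅ Z^6, C_1 ≅ Z^12, C_2 ≅ Z^6.

The boundary map ∂_1: C_1 → C_0 sends each edge [p,q] (with p < q) to q − p.
The resulting 6×12 matrix has rank 5, and its Smith normal form has invariant factors (1,1,1,1,1).

The boundary map ∂_2: C_2 → C_1 maps a triangle to the signed sum of its edges. For instance
  ∂abd = bd − ad + ab,
  ∂cde = de − ce + cd.
This gives a 12×6 integer matrix of rank 6; reducing to Smith normal form yields diagonal entries (1,1,1,1,1,1).

Computing H_k = (kernel of ∂_k) / (image of ∂_{k+1}):

  H_0: rank C_0 − rank ∂_1 = 6 − 5 = 1, and the invariant factors of ∂_1 are all 1, so H_0 ≅ Z.
  H_1: rank ker ∂_1 − rank ∂_2 = (12 − 5) − 6 = 1, and the invariant factors of ∂_2 are all 1, so H_1 ≅ Z.
  H_2: rank ker ∂_2 − rank ∂_3 = (6 − 6) − 0 = 0, and there is no ∂_3, so H_2 ≅ 0.

(K is a triangulation of the cylinder S^1 x I.)

H_0 = Z,  H_1 = Z,  H_2 = 0.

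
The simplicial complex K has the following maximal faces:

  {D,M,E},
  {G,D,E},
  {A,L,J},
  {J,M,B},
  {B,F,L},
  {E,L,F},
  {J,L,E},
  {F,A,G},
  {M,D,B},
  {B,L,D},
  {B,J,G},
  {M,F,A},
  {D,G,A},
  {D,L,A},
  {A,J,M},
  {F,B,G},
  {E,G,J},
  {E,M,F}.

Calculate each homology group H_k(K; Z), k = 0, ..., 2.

K has 9 vertices, 27 edges, 18 triangles.
rank ∂_0 = 0, rank ∂_1 = 8 ⇒ b_0 = 9 − 0 − 8 = 1; all invariant factors of ∂_1 are 1 so no torsion. So H_0 ≅ Z.
rank ∂_1 = 8, rank ∂_2 = 17 ⇒ b_1 = 27 − 8 − 17 = 2; all invariant factors of ∂_2 are 1 so no torsion. So H_1 ≅ Z^2.
rank ∂_2 = 17, rank ∂_3 = 0 ⇒ b_2 = 18 − 17 − 0 = 1. So H_2 ≅ Z.

H_0 = Z,  H_1 = Z^2,  H_2 = Z.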